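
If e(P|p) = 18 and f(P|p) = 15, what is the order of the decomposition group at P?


|D_P| = e * f
= 18 * 15
= 270

270


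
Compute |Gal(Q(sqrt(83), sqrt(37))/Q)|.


The 2 square roots of distinct primes are multiplicatively independent over Q,
so [K:Q] = 2^2 and Gal(K/Q) is isomorphic to (Z/2Z)^2.
|Gal| = 2^2 = 4

4


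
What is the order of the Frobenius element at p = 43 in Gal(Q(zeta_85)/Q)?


The Frobenius at p in Gal(Q(zeta_n)/Q) = (Z/nZ)* is the class of p, so its order is ord_85(43), the smallest k >= 1 with 43^k = 1 mod 85.
n = 85 = 5 * 17, phi(85) = 64; the order divides phi(n).
Divisors of 64: 1, 2, 4, 8, 16, 32, 64
Repeated squaring mod 85: 43^1 = 43, 43^2 = 64, 43^4 = 16, 43^8 = 1, 43^16 = 1, 43^32 = 1, 43^64 = 1
Test divisors in increasing order:
  k=1: 43^1 = 43 mod 85
  k=2: 43^2 = 64 mod 85
  k=4: 43^4 = 16 mod 85
  k=8: 43^8 = 1 mod 85  <- first divisor giving 1
Order = 8

8


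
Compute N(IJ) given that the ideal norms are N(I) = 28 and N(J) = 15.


N(IJ) = N(I) * N(J)
= 28 * 15
= 420

420


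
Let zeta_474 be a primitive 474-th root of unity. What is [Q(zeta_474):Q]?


The degree equals Euler's totient phi(474).
474 = 2 * 3 * 79
phi(474) = 156

156


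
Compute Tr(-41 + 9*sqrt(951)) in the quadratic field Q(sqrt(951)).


Tr(a + b*sqrt(d)) = (a + b*sqrt(d)) + (a - b*sqrt(d)) = 2a
= 2 * (-41)
= -82

-82


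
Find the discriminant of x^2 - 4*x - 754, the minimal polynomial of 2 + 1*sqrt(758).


The element 2 + 1*sqrt(758) has minimal polynomial:
x^2 - 4*x - 754
Discriminant = (-4)^2 - 4*(-754)
= 16 + 3016
= 3032

3032


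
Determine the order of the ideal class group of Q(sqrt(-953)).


K = Q(sqrt(-953)). d mod 4 = 3, so D = disc(K) = 4d = -3812
h(K) equals the number of primitive reduced positive-definite forms (a, b, c) = a*x^2 + b*x*y + c*y^2 with b^2 - 4ac = D,
where reduced means |b| <= a <= c, with b >= 0 whenever |b| = a or a = c, and primitive means gcd(a, b, c) = 1.
Reduced forces 3a^2 <= |D| = 3812, so 1 <= a <= 35; b must have the parity of D, and c = (b^2 - D)/(4a) must be an integer >= a.
Enumerate a = 1..35, b in [-a, a]:
  a=1: (1, 0, 953)  [1]
  a=2: (2, 2, 477)  [1]
  a=3: (3, -2, 318), (3, 2, 318)  [2]
  a=4..5: none
  a=6: (6, -2, 159), (6, 2, 159)  [2]
  a=7..8: none
  a=9: (9, -2, 106), (9, 2, 106)  [2]
  a=10: none
  a=11: (11, -4, 87), (11, 4, 87)  [2]
  a=12: none
  a=13: (13, -6, 74), (13, 6, 74)  [2]
  a=14..16: none
  a=17: (17, -8, 57), (17, 8, 57)  [2]
  a=18: (18, -2, 53), (18, 2, 53)  [2]
  a=19: (19, -8, 51), (19, 8, 51)  [2]
  a=20..21: none
  a=22: (22, -18, 47), (22, 18, 47)  [2]
  a=23: (23, -12, 43), (23, 12, 43)  [2]
  a=24..25: none
  a=26: (26, -6, 37), (26, 6, 37)  [2]
  a=27: (27, -20, 39), (27, 20, 39)  [2]
  a=28: none
  a=29: (29, -4, 33), (29, 4, 33)  [2]
  a=30: none
  a=31: (31, -30, 38), (31, 30, 38)  [2]
  a=32: none
  a=33: (33, -26, 34), (33, 26, 34)  [2]
  a=34..35: none
Total reduced forms: 1 + 1 + 2 + 2 + 2 + 2 + 2 + 2 + 2 + 2 + 2 + 2 + 2 + 2 + 2 + 2 + 2 = 32
h = 32

32


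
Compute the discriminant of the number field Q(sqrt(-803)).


For K = Q(sqrt(d)) with d squarefree: disc(K) = d if d = 1 mod 4, and disc(K) = 4d if d = 2 or 3 mod 4.
Here d = -803, and d mod 4 = 1.
d = 1 mod 4 (O_K = Z[(1+sqrt(d))/2]), so disc(K) = d = -803

-803


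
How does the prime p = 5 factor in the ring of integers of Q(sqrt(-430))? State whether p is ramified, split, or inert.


K = Q(sqrt(-430)). Since d mod 4 = 2, disc(K) = -1720.
Check p | disc: -1720 mod 5 = 0.
p divides disc, so p ramifies: (p) = P^2 with e=2, f=1, g=1.
Therefore p is ramified.

ramified


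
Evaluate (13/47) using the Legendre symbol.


p = 47 is prime, so compute (13/47) with the reciprocity algorithm (Jacobi-symbol steps: pull out 2s via (2/n), flip via reciprocity, reduce):
  reciprocity: (13/47) -> +(47/13)
  reduce: (8/13)
  pull out 2: (2/13) = -1  (since 13 mod 8 = 5)
  pull out 2: (2/13) = -1  (since 13 mod 8 = 5)
  pull out 2: (2/13) = -1  (since 13 mod 8 = 5)
  (1/13) = 1
Product of signs = -1
(13/47) = -1

-1


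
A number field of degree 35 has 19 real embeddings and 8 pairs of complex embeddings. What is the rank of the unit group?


By Dirichlet's unit theorem:
rank = r1 + r2 - 1
= 19 + 8 - 1
= 26

26


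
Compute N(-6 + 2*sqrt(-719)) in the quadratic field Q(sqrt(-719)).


N(a + b*sqrt(d)) = a^2 - d*b^2
= (-6)^2 - (-719)*(2)^2
= 36 + 2876
= 2912

2912


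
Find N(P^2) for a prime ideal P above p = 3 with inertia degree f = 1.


N(P^a) = p^(a*f)
= 3^(2*1)
= 3^2
= 9

9


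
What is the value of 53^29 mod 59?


p = 59 is prime and the exponent is (p-1)/2 = 29, so by Euler's criterion 53^29 = (53/59) = +1 or -1 mod 59.
Compute by square-and-multiply:
  29 = 16 + 8 + 4 + 1 (binary 11101)
  Repeated squaring mod 59: 53^1 = 53, 53^2 = 36, 53^4 = 57, 53^8 = 4, 53^16 = 16
  53^29 = 53^16 * 53^8 * 53^4 * 53^1 = 16 * 4 * 57 * 53 mod 59
    16 * 4 = 64 = 5 mod 59
    5 * 57 = 285 = 49 mod 59
    49 * 53 = 2597 = 1 mod 59
  53^29 = 1 mod 59
Result 1: 53 is a quadratic residue mod 59.
53^29 mod 59 = 1

1


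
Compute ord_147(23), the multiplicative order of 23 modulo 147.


We want ord_147(23), the smallest k >= 1 with 23^k = 1 mod 147.
n = 147 = 3 * 7^2, phi(147) = 84; the order divides phi(n).
Divisors of 84: 1, 2, 3, 4, 6, 7, 12, 14, 21, 28, 42, 84
Repeated squaring mod 147: 23^1 = 23, 23^2 = 88, 23^4 = 100, 23^8 = 4, 23^16 = 16, 23^32 = 109, 23^64 = 121
Test divisors in increasing order:
  k=1: 23^1 = 23 mod 147
  k=2: 23^2 = 88 mod 147
  k=3: 23^3 = 88 * 23 = 113 mod 147
  k=4: 23^4 = 100 mod 147
  k=6: 23^6 = 100 * 88 = 127 mod 147
  k=7: 23^7 = 100 * 88 * 23 = 128 mod 147
  k=12: 23^12 = 4 * 100 = 106 mod 147
  k=14: 23^14 = 4 * 100 * 88 = 67 mod 147
  k=21: 23^21 = 16 * 100 * 23 = 50 mod 147
  k=28: 23^28 = 16 * 4 * 100 = 79 mod 147
  k=42: 23^42 = 109 * 4 * 88 = 1 mod 147  <- first divisor giving 1
Order = 42

42


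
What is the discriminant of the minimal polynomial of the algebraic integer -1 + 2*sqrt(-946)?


The element -1 + 2*sqrt(-946) has minimal polynomial:
x^2 + 2*x + 3785
Discriminant = (2)^2 - 4*(3785)
= 4 - 15140
= -15136

-15136


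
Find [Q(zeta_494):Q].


The degree equals Euler's totient phi(494).
494 = 2 * 13 * 19
phi(494) = 216

216


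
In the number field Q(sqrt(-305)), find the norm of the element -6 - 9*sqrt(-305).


N(a + b*sqrt(d)) = a^2 - d*b^2
= (-6)^2 - (-305)*(-9)^2
= 36 + 24705
= 24741

24741


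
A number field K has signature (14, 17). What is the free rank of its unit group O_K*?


By Dirichlet's unit theorem:
rank = r1 + r2 - 1
= 14 + 17 - 1
= 30

30


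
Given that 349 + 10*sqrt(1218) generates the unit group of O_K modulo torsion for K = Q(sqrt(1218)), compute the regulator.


epsilon = 349 + 10*sqrt(1218)
= 697.9986
R = ln(697.9986)
= 6.5482

6.5482


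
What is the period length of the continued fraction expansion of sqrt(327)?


Run the CF algorithm for sqrt(327).
a_0 = floor(sqrt(327)) = 18; set m_0=0, q_0=1.
Recurrence: m' = q*a - m,  q' = (d - m'^2)/q,  a' = floor((a_0 + m')/q').
  step 1: m=18, q=3, a=12
  step 2: m=18, q=1, a=36
a_2 = 2*a_0 = 36, so the period closes here.
sqrt(327) = [18; 12, 36]
Period length = 2

2


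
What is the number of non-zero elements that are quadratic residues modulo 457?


For prime p, the number of non-zero quadratic residues is (p-1)/2.
= (457-1)/2
= 228

228


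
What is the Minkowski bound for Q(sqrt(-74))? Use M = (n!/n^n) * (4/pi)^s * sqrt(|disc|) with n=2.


d = -74, d mod 4 = 2, so disc(K) = 4d = -296; |disc(K)| = 296
Imaginary quadratic field, so n = 2, s = r2 = 1, r1 = 0
M = (n!/n^n) * (4/pi)^s * sqrt(|disc(K)|) = (2!/2^2) * (4/pi)^1 * sqrt(296)
= 0.5 * 1.273240 * 17.204651
= 10.9528

10.9528


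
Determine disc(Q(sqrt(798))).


For K = Q(sqrt(d)) with d squarefree: disc(K) = d if d = 1 mod 4, and disc(K) = 4d if d = 2 or 3 mod 4.
Here d = 798, and d mod 4 = 2.
d = 2 mod 4, not 1 (O_K = Z[sqrt(d)]), so disc(K) = 4d = 4 * (798) = 3192

3192


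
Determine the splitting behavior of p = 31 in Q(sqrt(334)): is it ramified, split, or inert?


K = Q(sqrt(334)). Since d mod 4 = 2, disc(K) = 1336.
Check p | disc: 1336 mod 31 = 3.
p does not divide disc. Compute Legendre symbol (d/p):
24^((31-1)/2) mod 31 = -1
(d/p) = -1, so p is inert: (p) stays prime with e=1, f=2, g=1.
Therefore p is inert.

inert


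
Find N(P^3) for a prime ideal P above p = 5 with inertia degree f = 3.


N(P^a) = p^(a*f)
= 5^(3*3)
= 5^9
= 1953125

1953125


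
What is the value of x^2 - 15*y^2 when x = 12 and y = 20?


x^2 - d*y^2
= 12^2 - 15*20^2
= 144 - 6000
= -5856

-5856


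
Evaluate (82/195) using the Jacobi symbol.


Compute (82/195) via quadratic reciprocity:
  pull out 2: (2/195) = -1  (since 195 mod 8 = 3)
  reciprocity: (41/195) -> +(195/41)
  reduce: (31/41)
  reciprocity: (31/41) -> +(41/31)
  reduce: (10/31)
  pull out 2: (2/31) = +1  (since 31 mod 8 = 7)
  reciprocity: (5/31) -> +(31/5)
  reduce: (1/5)
  (1/5) = 1
Product of signs = -1

-1


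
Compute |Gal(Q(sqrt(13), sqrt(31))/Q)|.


The 2 square roots of distinct primes are multiplicatively independent over Q,
so [K:Q] = 2^2 and Gal(K/Q) is isomorphic to (Z/2Z)^2.
|Gal| = 2^2 = 4

4


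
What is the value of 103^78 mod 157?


p = 157 is prime and the exponent is (p-1)/2 = 78, so by Euler's criterion 103^78 = (103/157) = +1 or -1 mod 157.
Compute by square-and-multiply:
  78 = 64 + 8 + 4 + 2 (binary 1001110)
  Repeated squaring mod 157: 103^1 = 103, 103^2 = 90, 103^4 = 93, 103^8 = 14, 103^16 = 39, 103^32 = 108, 103^64 = 46
  103^78 = 103^64 * 103^8 * 103^4 * 103^2 = 46 * 14 * 93 * 90 mod 157
    46 * 14 = 644 = 16 mod 157
    16 * 93 = 1488 = 75 mod 157
    75 * 90 = 6750 = 156 mod 157
  103^78 = 156 mod 157
Result 156 = p - 1 = -1 mod 157: 103 is a quadratic non-residue mod 157. As a residue in [0, p-1] the value is 156.
103^78 mod 157 = 156

156


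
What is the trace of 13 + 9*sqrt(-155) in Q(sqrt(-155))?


Tr(a + b*sqrt(d)) = (a + b*sqrt(d)) + (a - b*sqrt(d)) = 2a
= 2 * (13)
= 26

26


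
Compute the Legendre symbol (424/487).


p = 487 is prime, so compute (424/487) with the reciprocity algorithm (Jacobi-symbol steps: pull out 2s via (2/n), flip via reciprocity, reduce):
  pull out 2: (2/487) = +1  (since 487 mod 8 = 7)
  pull out 2: (2/487) = +1  (since 487 mod 8 = 7)
  pull out 2: (2/487) = +1  (since 487 mod 8 = 7)
  reciprocity: (53/487) -> +(487/53)
  reduce: (10/53)
  pull out 2: (2/53) = -1  (since 53 mod 8 = 5)
  reciprocity: (5/53) -> +(53/5)
  reduce: (3/5)
  reciprocity: (3/5) -> +(5/3)
  reduce: (2/3)
  pull out 2: (2/3) = -1  (since 3 mod 8 = 3)
  (1/3) = 1
Product of signs = 1
(424/487) = 1

1


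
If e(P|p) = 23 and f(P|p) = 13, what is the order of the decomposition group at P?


|D_P| = e * f
= 23 * 13
= 299

299


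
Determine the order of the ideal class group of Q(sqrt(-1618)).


K = Q(sqrt(-1618)). d mod 4 = 2, so D = disc(K) = 4d = -6472
h(K) equals the number of primitive reduced positive-definite forms (a, b, c) = a*x^2 + b*x*y + c*y^2 with b^2 - 4ac = D,
where reduced means |b| <= a <= c, with b >= 0 whenever |b| = a or a = c, and primitive means gcd(a, b, c) = 1.
Reduced forces 3a^2 <= |D| = 6472, so 1 <= a <= 46; b must have the parity of D, and c = (b^2 - D)/(4a) must be an integer >= a.
Enumerate a = 1..46, b in [-a, a]:
  a=1: (1, 0, 1618)  [1]
  a=2: (2, 0, 809)  [1]
  a=3..18: none
  a=19: (19, -8, 86), (19, 8, 86)  [2]
  a=20..28: none
  a=29: (29, -16, 58), (29, 16, 58)  [2]
  a=30: none
  a=31: (31, -10, 53), (31, 10, 53)  [2]
  a=32..36: none
  a=37: (37, -22, 47), (37, 22, 47)  [2]
  a=38: (38, -8, 43), (38, 8, 43)  [2]
  a=39..46: none
Total reduced forms: 1 + 1 + 2 + 2 + 2 + 2 + 2 = 12
h = 12

12


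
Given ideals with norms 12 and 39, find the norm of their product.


N(IJ) = N(I) * N(J)
= 12 * 39
= 468

468


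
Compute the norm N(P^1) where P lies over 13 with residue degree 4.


N(P^a) = p^(a*f)
= 13^(1*4)
= 13^4
= 28561

28561


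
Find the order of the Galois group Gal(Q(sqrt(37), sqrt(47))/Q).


The 2 square roots of distinct primes are multiplicatively independent over Q,
so [K:Q] = 2^2 and Gal(K/Q) is isomorphic to (Z/2Z)^2.
|Gal| = 2^2 = 4

4


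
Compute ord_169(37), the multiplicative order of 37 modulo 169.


We want ord_169(37), the smallest k >= 1 with 37^k = 1 mod 169.
n = 169 = 13^2, phi(169) = 156; the order divides phi(n).
Divisors of 156: 1, 2, 3, 4, 6, 12, 13, 26, 39, 52, 78, 156
Repeated squaring mod 169: 37^1 = 37, 37^2 = 17, 37^4 = 120, 37^8 = 35, 37^16 = 42, 37^32 = 74, 37^64 = 68, 37^128 = 61
Test divisors in increasing order:
  k=1: 37^1 = 37 mod 169
  k=2: 37^2 = 17 mod 169
  k=3: 37^3 = 17 * 37 = 122 mod 169
  k=4: 37^4 = 120 mod 169
  k=6: 37^6 = 120 * 17 = 12 mod 169
  k=12: 37^12 = 35 * 120 = 144 mod 169
  k=13: 37^13 = 35 * 120 * 37 = 89 mod 169
  k=26: 37^26 = 42 * 35 * 17 = 147 mod 169
  k=39: 37^39 = 74 * 120 * 17 * 37 = 70 mod 169
  k=52: 37^52 = 74 * 42 * 120 = 146 mod 169
  k=78: 37^78 = 68 * 35 * 120 * 17 = 168 mod 169
  k=156: 37^156 = 61 * 42 * 35 * 120 = 1 mod 169  <- first divisor giving 1
Order = 156

156


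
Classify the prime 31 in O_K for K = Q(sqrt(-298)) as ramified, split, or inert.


K = Q(sqrt(-298)). Since d mod 4 = 2, disc(K) = -1192.
Check p | disc: -1192 mod 31 = 17.
p does not divide disc. Compute Legendre symbol (d/p):
12^((31-1)/2) mod 31 = -1
(d/p) = -1, so p is inert: (p) stays prime with e=1, f=2, g=1.
Therefore p is inert.

inert


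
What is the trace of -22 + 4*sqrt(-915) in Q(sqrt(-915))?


Tr(a + b*sqrt(d)) = (a + b*sqrt(d)) + (a - b*sqrt(d)) = 2a
= 2 * (-22)
= -44

-44


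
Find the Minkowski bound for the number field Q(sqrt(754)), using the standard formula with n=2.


d = 754, d mod 4 = 2, so disc(K) = 4d = 3016; |disc(K)| = 3016
Real quadratic field, so n = 2, s = r2 = 0, r1 = 2
M = (n!/n^n) * (4/pi)^s * sqrt(|disc(K)|) = (2!/2^2) * (4/pi)^0 * sqrt(3016)
= 0.5 * 1.000000 * 54.918121
= 27.4591

27.4591


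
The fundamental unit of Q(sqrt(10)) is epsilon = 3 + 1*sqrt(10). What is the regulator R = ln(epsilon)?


epsilon = 3 + 1*sqrt(10)
= 6.1623
R = ln(6.1623)
= 1.8184

1.8184


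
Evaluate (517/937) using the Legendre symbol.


p = 937 is prime, so compute (517/937) with the reciprocity algorithm (Jacobi-symbol steps: pull out 2s via (2/n), flip via reciprocity, reduce):
  reciprocity: (517/937) -> +(937/517)
  reduce: (420/517)
  pull out 2: (2/517) = -1  (since 517 mod 8 = 5)
  pull out 2: (2/517) = -1  (since 517 mod 8 = 5)
  reciprocity: (105/517) -> +(517/105)
  reduce: (97/105)
  reciprocity: (97/105) -> +(105/97)
  reduce: (8/97)
  pull out 2: (2/97) = +1  (since 97 mod 8 = 1)
  pull out 2: (2/97) = +1  (since 97 mod 8 = 1)
  pull out 2: (2/97) = +1  (since 97 mod 8 = 1)
  (1/97) = 1
Product of signs = 1
(517/937) = 1

1


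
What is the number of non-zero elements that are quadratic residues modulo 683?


For prime p, the number of non-zero quadratic residues is (p-1)/2.
= (683-1)/2
= 341

341


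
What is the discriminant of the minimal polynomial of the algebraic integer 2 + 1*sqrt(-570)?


The element 2 + 1*sqrt(-570) has minimal polynomial:
x^2 - 4*x + 574
Discriminant = (-4)^2 - 4*(574)
= 16 - 2296
= -2280

-2280


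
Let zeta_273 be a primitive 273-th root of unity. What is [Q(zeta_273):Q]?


The degree equals Euler's totient phi(273).
273 = 3 * 7 * 13
phi(273) = 144

144


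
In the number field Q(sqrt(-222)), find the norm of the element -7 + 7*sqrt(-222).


N(a + b*sqrt(d)) = a^2 - d*b^2
= (-7)^2 - (-222)*(7)^2
= 49 + 10878
= 10927

10927


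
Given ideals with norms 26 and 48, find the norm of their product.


N(IJ) = N(I) * N(J)
= 26 * 48
= 1248

1248


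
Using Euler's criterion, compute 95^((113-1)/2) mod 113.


p = 113 is prime and the exponent is (p-1)/2 = 56, so by Euler's criterion 95^56 = (95/113) = +1 or -1 mod 113.
Compute by square-and-multiply:
  56 = 32 + 16 + 8 (binary 111000)
  Repeated squaring mod 113: 95^1 = 95, 95^2 = 98, 95^4 = 112, 95^8 = 1, 95^16 = 1, 95^32 = 1
  95^56 = 95^32 * 95^16 * 95^8 = 1 * 1 * 1 mod 113
    1 * 1 = 1 = 1 mod 113
    1 * 1 = 1 = 1 mod 113
  95^56 = 1 mod 113
Result 1: 95 is a quadratic residue mod 113.
95^56 mod 113 = 1

1


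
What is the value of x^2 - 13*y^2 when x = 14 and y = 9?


x^2 - d*y^2
= 14^2 - 13*9^2
= 196 - 1053
= -857

-857


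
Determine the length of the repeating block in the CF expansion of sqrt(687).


Run the CF algorithm for sqrt(687).
a_0 = floor(sqrt(687)) = 26; set m_0=0, q_0=1.
Recurrence: m' = q*a - m,  q' = (d - m'^2)/q,  a' = floor((a_0 + m')/q').
  step 1: m=26, q=11, a=4
  step 2: m=18, q=33, a=1
  step 3: m=15, q=14, a=2
  step 4: m=13, q=37, a=1
  step 5: m=24, q=3, a=16
  step 6: m=24, q=37, a=1
  step 7: m=13, q=14, a=2
  step 8: m=15, q=33, a=1
  step 9: m=18, q=11, a=4
  step 10: m=26, q=1, a=52
a_10 = 2*a_0 = 52, so the period closes here.
sqrt(687) = [26; 4, 1, 2, 1, 16, 1, 2, 1, 4, 52]
Period length = 10

10


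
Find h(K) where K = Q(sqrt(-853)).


K = Q(sqrt(-853)). d mod 4 = 3, so D = disc(K) = 4d = -3412
h(K) equals the number of primitive reduced positive-definite forms (a, b, c) = a*x^2 + b*x*y + c*y^2 with b^2 - 4ac = D,
where reduced means |b| <= a <= c, with b >= 0 whenever |b| = a or a = c, and primitive means gcd(a, b, c) = 1.
Reduced forces 3a^2 <= |D| = 3412, so 1 <= a <= 33; b must have the parity of D, and c = (b^2 - D)/(4a) must be an integer >= a.
Enumerate a = 1..33, b in [-a, a]:
  a=1: (1, 0, 853)  [1]
  a=2: (2, 2, 427)  [1]
  a=3..6: none
  a=7: (7, -2, 122), (7, 2, 122)  [2]
  a=8..10: none
  a=11: (11, -8, 79), (11, 8, 79)  [2]
  a=12..13: none
  a=14: (14, -2, 61), (14, 2, 61)  [2]
  a=15..21: none
  a=22: (22, -14, 41), (22, 14, 41)  [2]
  a=23..33: none
Total reduced forms: 1 + 1 + 2 + 2 + 2 + 2 = 10
h = 10

10


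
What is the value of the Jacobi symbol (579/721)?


Compute (579/721) via quadratic reciprocity:
  reciprocity: (579/721) -> +(721/579)
  reduce: (142/579)
  pull out 2: (2/579) = -1  (since 579 mod 8 = 3)
  reciprocity: (71/579) -> -(579/71)
  reduce: (11/71)
  reciprocity: (11/71) -> -(71/11)
  reduce: (5/11)
  reciprocity: (5/11) -> +(11/5)
  reduce: (1/5)
  (1/5) = 1
Product of signs = -1

-1


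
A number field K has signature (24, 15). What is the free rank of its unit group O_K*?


By Dirichlet's unit theorem:
rank = r1 + r2 - 1
= 24 + 15 - 1
= 38

38


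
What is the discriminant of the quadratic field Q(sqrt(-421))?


For K = Q(sqrt(d)) with d squarefree: disc(K) = d if d = 1 mod 4, and disc(K) = 4d if d = 2 or 3 mod 4.
Here d = -421, and d mod 4 = 3.
d = 3 mod 4, not 1 (O_K = Z[sqrt(d)]), so disc(K) = 4d = 4 * (-421) = -1684

-1684


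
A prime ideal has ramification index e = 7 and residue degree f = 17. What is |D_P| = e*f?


|D_P| = e * f
= 7 * 17
= 119

119


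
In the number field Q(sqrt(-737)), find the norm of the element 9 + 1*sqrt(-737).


N(a + b*sqrt(d)) = a^2 - d*b^2
= (9)^2 - (-737)*(1)^2
= 81 + 737
= 818

818


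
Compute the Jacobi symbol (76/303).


Compute (76/303) via quadratic reciprocity:
  pull out 2: (2/303) = +1  (since 303 mod 8 = 7)
  pull out 2: (2/303) = +1  (since 303 mod 8 = 7)
  reciprocity: (19/303) -> -(303/19)
  reduce: (18/19)
  pull out 2: (2/19) = -1  (since 19 mod 8 = 3)
  reciprocity: (9/19) -> +(19/9)
  reduce: (1/9)
  (1/9) = 1
Product of signs = 1

1


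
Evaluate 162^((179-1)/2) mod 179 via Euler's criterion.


p = 179 is prime and the exponent is (p-1)/2 = 89, so by Euler's criterion 162^89 = (162/179) = +1 or -1 mod 179.
Compute by square-and-multiply:
  89 = 64 + 16 + 8 + 1 (binary 1011001)
  Repeated squaring mod 179: 162^1 = 162, 162^2 = 110, 162^4 = 107, 162^8 = 172, 162^16 = 49, 162^32 = 74, 162^64 = 106
  162^89 = 162^64 * 162^16 * 162^8 * 162^1 = 106 * 49 * 172 * 162 mod 179
    106 * 49 = 5194 = 3 mod 179
    3 * 172 = 516 = 158 mod 179
    158 * 162 = 25596 = 178 mod 179
  162^89 = 178 mod 179
Result 178 = p - 1 = -1 mod 179: 162 is a quadratic non-residue mod 179. As a residue in [0, p-1] the value is 178.
162^89 mod 179 = 178

178


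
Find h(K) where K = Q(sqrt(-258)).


K = Q(sqrt(-258)). d mod 4 = 2, so D = disc(K) = 4d = -1032
h(K) equals the number of primitive reduced positive-definite forms (a, b, c) = a*x^2 + b*x*y + c*y^2 with b^2 - 4ac = D,
where reduced means |b| <= a <= c, with b >= 0 whenever |b| = a or a = c, and primitive means gcd(a, b, c) = 1.
Reduced forces 3a^2 <= |D| = 1032, so 1 <= a <= 18; b must have the parity of D, and c = (b^2 - D)/(4a) must be an integer >= a.
Enumerate a = 1..18, b in [-a, a]:
  a=1: (1, 0, 258)  [1]
  a=2: (2, 0, 129)  [1]
  a=3: (3, 0, 86)  [1]
  a=4..5: none
  a=6: (6, 0, 43)  [1]
  a=7: (7, -2, 37), (7, 2, 37)  [2]
  a=8..13: none
  a=14: (14, -12, 21), (14, 12, 21)  [2]
  a=15..18: none
Total reduced forms: 1 + 1 + 1 + 1 + 2 + 2 = 8
h = 8

8


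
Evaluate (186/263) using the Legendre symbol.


p = 263 is prime, so compute (186/263) with the reciprocity algorithm (Jacobi-symbol steps: pull out 2s via (2/n), flip via reciprocity, reduce):
  pull out 2: (2/263) = +1  (since 263 mod 8 = 7)
  reciprocity: (93/263) -> +(263/93)
  reduce: (77/93)
  reciprocity: (77/93) -> +(93/77)
  reduce: (16/77)
  pull out 2: (2/77) = -1  (since 77 mod 8 = 5)
  pull out 2: (2/77) = -1  (since 77 mod 8 = 5)
  pull out 2: (2/77) = -1  (since 77 mod 8 = 5)
  pull out 2: (2/77) = -1  (since 77 mod 8 = 5)
  (1/77) = 1
Product of signs = 1
(186/263) = 1

1


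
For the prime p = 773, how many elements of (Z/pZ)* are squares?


For prime p, the number of non-zero quadratic residues is (p-1)/2.
= (773-1)/2
= 386

386


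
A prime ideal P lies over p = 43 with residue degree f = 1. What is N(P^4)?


N(P^a) = p^(a*f)
= 43^(4*1)
= 43^4
= 3418801

3418801


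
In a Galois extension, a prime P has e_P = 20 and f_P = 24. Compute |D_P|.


|D_P| = e * f
= 20 * 24
= 480

480


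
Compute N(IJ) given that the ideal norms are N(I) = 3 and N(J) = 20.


N(IJ) = N(I) * N(J)
= 3 * 20
= 60

60


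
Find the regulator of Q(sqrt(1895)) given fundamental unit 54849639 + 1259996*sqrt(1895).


epsilon = 54849639 + 1259996*sqrt(1895)
= 1.0970e+08
R = ln(1.0970e+08)
= 18.5133

18.5133


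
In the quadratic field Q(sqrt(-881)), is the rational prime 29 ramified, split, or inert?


K = Q(sqrt(-881)). Since d mod 4 = 3, disc(K) = -3524.
Check p | disc: -3524 mod 29 = 14.
p does not divide disc. Compute Legendre symbol (d/p):
18^((29-1)/2) mod 29 = -1
(d/p) = -1, so p is inert: (p) stays prime with e=1, f=2, g=1.
Therefore p is inert.

inert


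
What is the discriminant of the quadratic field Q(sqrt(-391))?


For K = Q(sqrt(d)) with d squarefree: disc(K) = d if d = 1 mod 4, and disc(K) = 4d if d = 2 or 3 mod 4.
Here d = -391, and d mod 4 = 1.
d = 1 mod 4 (O_K = Z[(1+sqrt(d))/2]), so disc(K) = d = -391

-391


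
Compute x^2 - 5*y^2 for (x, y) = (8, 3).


x^2 - d*y^2
= 8^2 - 5*3^2
= 64 - 45
= 19

19


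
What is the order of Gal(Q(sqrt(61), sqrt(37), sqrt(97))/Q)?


The 3 square roots of distinct primes are multiplicatively independent over Q,
so [K:Q] = 2^3 and Gal(K/Q) is isomorphic to (Z/2Z)^3.
|Gal| = 2^3 = 8

8


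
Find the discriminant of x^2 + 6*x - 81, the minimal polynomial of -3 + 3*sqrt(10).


The element -3 + 3*sqrt(10) has minimal polynomial:
x^2 + 6*x - 81
Discriminant = (6)^2 - 4*(-81)
= 36 + 324
= 360

360


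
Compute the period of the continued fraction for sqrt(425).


Run the CF algorithm for sqrt(425).
a_0 = floor(sqrt(425)) = 20; set m_0=0, q_0=1.
Recurrence: m' = q*a - m,  q' = (d - m'^2)/q,  a' = floor((a_0 + m')/q').
  step 1: m=20, q=25, a=1
  step 2: m=5, q=16, a=1
  step 3: m=11, q=19, a=1
  step 4: m=8, q=19, a=1
  step 5: m=11, q=16, a=1
  step 6: m=5, q=25, a=1
  step 7: m=20, q=1, a=40
a_7 = 2*a_0 = 40, so the period closes here.
sqrt(425) = [20; 1, 1, 1, 1, 1, 1, 40]
Period length = 7

7


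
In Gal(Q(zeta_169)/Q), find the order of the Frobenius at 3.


The Frobenius at p in Gal(Q(zeta_n)/Q) = (Z/nZ)* is the class of p, so its order is ord_169(3), the smallest k >= 1 with 3^k = 1 mod 169.
n = 169 = 13^2, phi(169) = 156; the order divides phi(n).
Divisors of 156: 1, 2, 3, 4, 6, 12, 13, 26, 39, 52, 78, 156
Repeated squaring mod 169: 3^1 = 3, 3^2 = 9, 3^4 = 81, 3^8 = 139, 3^16 = 55, 3^32 = 152, 3^64 = 120, 3^128 = 35
Test divisors in increasing order:
  k=1: 3^1 = 3 mod 169
  k=2: 3^2 = 9 mod 169
  k=3: 3^3 = 9 * 3 = 27 mod 169
  k=4: 3^4 = 81 mod 169
  k=6: 3^6 = 81 * 9 = 53 mod 169
  k=12: 3^12 = 139 * 81 = 105 mod 169
  k=13: 3^13 = 139 * 81 * 3 = 146 mod 169
  k=26: 3^26 = 55 * 139 * 9 = 22 mod 169
  k=39: 3^39 = 152 * 81 * 9 * 3 = 1 mod 169  <- first divisor giving 1
Order = 39

39


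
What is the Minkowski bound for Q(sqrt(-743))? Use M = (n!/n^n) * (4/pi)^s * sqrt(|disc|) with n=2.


d = -743, d mod 4 = 1, so disc(K) = d = -743; |disc(K)| = 743
Imaginary quadratic field, so n = 2, s = r2 = 1, r1 = 0
M = (n!/n^n) * (4/pi)^s * sqrt(|disc(K)|) = (2!/2^2) * (4/pi)^1 * sqrt(743)
= 0.5 * 1.273240 * 27.258026
= 17.3530

17.3530


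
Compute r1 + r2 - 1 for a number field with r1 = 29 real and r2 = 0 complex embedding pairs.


By Dirichlet's unit theorem:
rank = r1 + r2 - 1
= 29 + 0 - 1
= 28

28


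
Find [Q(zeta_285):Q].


The degree equals Euler's totient phi(285).
285 = 3 * 5 * 19
phi(285) = 144

144


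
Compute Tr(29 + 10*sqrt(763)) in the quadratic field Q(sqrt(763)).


Tr(a + b*sqrt(d)) = (a + b*sqrt(d)) + (a - b*sqrt(d)) = 2a
= 2 * (29)
= 58

58


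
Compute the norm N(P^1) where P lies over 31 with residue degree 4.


N(P^a) = p^(a*f)
= 31^(1*4)
= 31^4
= 923521

923521


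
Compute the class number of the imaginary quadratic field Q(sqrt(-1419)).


K = Q(sqrt(-1419)). d mod 4 = 1, so D = disc(K) = d = -1419
h(K) equals the number of primitive reduced positive-definite forms (a, b, c) = a*x^2 + b*x*y + c*y^2 with b^2 - 4ac = D,
where reduced means |b| <= a <= c, with b >= 0 whenever |b| = a or a = c, and primitive means gcd(a, b, c) = 1.
Reduced forces 3a^2 <= |D| = 1419, so 1 <= a <= 21; b must have the parity of D, and c = (b^2 - D)/(4a) must be an integer >= a.
Enumerate a = 1..21, b in [-a, a]:
  a=1: (1, 1, 355)  [1]
  a=2: none
  a=3: (3, 3, 119)  [1]
  a=4: none
  a=5: (5, -1, 71), (5, 1, 71)  [2]
  a=6: none
  a=7: (7, -3, 51), (7, 3, 51)  [2]
  a=8..10: none
  a=11: (11, 11, 35)  [1]
  a=12..14: none
  a=15: (15, -9, 25), (15, 9, 25)  [2]
  a=16: none
  a=17: (17, -3, 21), (17, 3, 21)  [2]
  a=18: none
  a=19: (19, 5, 19)  [1]
  a=20..21: none
Total reduced forms: 1 + 1 + 2 + 2 + 1 + 2 + 2 + 1 = 12
h = 12

12


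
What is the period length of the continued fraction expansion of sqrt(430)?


Run the CF algorithm for sqrt(430).
a_0 = floor(sqrt(430)) = 20; set m_0=0, q_0=1.
Recurrence: m' = q*a - m,  q' = (d - m'^2)/q,  a' = floor((a_0 + m')/q').
  step 1: m=20, q=30, a=1
  step 2: m=10, q=11, a=2
  step 3: m=12, q=26, a=1
  step 4: m=14, q=9, a=3
  step 5: m=13, q=29, a=1
  step 6: m=16, q=6, a=6
  step 7: m=20, q=5, a=8
  step 8: m=20, q=6, a=6
  step 9: m=16, q=29, a=1
  step 10: m=13, q=9, a=3
  step 11: m=14, q=26, a=1
  step 12: m=12, q=11, a=2
  step 13: m=10, q=30, a=1
  step 14: m=20, q=1, a=40
a_14 = 2*a_0 = 40, so the period closes here.
sqrt(430) = [20; 1, 2, 1, 3, 1, 6, 8, 6, 1, 3, 1, 2, 1, 40]
Period length = 14

14


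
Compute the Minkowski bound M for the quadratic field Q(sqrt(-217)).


d = -217, d mod 4 = 3, so disc(K) = 4d = -868; |disc(K)| = 868
Imaginary quadratic field, so n = 2, s = r2 = 1, r1 = 0
M = (n!/n^n) * (4/pi)^s * sqrt(|disc(K)|) = (2!/2^2) * (4/pi)^1 * sqrt(868)
= 0.5 * 1.273240 * 29.461840
= 18.7560

18.7560


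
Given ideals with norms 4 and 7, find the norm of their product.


N(IJ) = N(I) * N(J)
= 4 * 7
= 28

28


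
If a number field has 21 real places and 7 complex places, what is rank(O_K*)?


By Dirichlet's unit theorem:
rank = r1 + r2 - 1
= 21 + 7 - 1
= 27

27


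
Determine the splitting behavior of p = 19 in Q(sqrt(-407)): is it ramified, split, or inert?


K = Q(sqrt(-407)). Since d mod 4 = 1, disc(K) = -407.
Check p | disc: -407 mod 19 = 11.
p does not divide disc. Compute Legendre symbol (d/p):
11^((19-1)/2) mod 19 = 1
(d/p) = 1, so p splits: (p) = P*P' with e=1, f=1, g=2.
Therefore p is split.

split


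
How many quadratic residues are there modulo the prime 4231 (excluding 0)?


For prime p, the number of non-zero quadratic residues is (p-1)/2.
= (4231-1)/2
= 2115

2115


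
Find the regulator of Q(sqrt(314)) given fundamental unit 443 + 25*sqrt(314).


epsilon = 443 + 25*sqrt(314)
= 886.0011
R = ln(886.0011)
= 6.7867

6.7867


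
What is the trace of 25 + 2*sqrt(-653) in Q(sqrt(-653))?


Tr(a + b*sqrt(d)) = (a + b*sqrt(d)) + (a - b*sqrt(d)) = 2a
= 2 * (25)
= 50

50


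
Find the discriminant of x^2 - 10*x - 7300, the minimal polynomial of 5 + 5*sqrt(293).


The element 5 + 5*sqrt(293) has minimal polynomial:
x^2 - 10*x - 7300
Discriminant = (-10)^2 - 4*(-7300)
= 100 + 29200
= 29300

29300


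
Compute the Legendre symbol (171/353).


p = 353 is prime, so compute (171/353) with the reciprocity algorithm (Jacobi-symbol steps: pull out 2s via (2/n), flip via reciprocity, reduce):
  reciprocity: (171/353) -> +(353/171)
  reduce: (11/171)
  reciprocity: (11/171) -> -(171/11)
  reduce: (6/11)
  pull out 2: (2/11) = -1  (since 11 mod 8 = 3)
  reciprocity: (3/11) -> -(11/3)
  reduce: (2/3)
  pull out 2: (2/3) = -1  (since 3 mod 8 = 3)
  (1/3) = 1
Product of signs = 1
(171/353) = 1

1


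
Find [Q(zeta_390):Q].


The degree equals Euler's totient phi(390).
390 = 2 * 3 * 5 * 13
phi(390) = 96

96


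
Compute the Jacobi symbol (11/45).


Compute (11/45) via quadratic reciprocity:
  reciprocity: (11/45) -> +(45/11)
  reduce: (1/11)
  (1/11) = 1
Product of signs = 1

1


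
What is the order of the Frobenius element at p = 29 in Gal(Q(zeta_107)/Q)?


The Frobenius at p in Gal(Q(zeta_n)/Q) = (Z/nZ)* is the class of p, so its order is ord_107(29), the smallest k >= 1 with 29^k = 1 mod 107.
n = 107 = 107, phi(107) = 106; the order divides phi(n).
Divisors of 106: 1, 2, 53, 106
Repeated squaring mod 107: 29^1 = 29, 29^2 = 92, 29^4 = 11, 29^8 = 14, 29^16 = 89, 29^32 = 3, 29^64 = 9
Test divisors in increasing order:
  k=1: 29^1 = 29 mod 107
  k=2: 29^2 = 92 mod 107
  k=53: 29^53 = 3 * 89 * 11 * 29 = 1 mod 107  <- first divisor giving 1
Order = 53

53


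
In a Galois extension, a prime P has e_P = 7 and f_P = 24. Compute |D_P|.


|D_P| = e * f
= 7 * 24
= 168

168


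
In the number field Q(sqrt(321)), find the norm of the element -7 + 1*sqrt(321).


N(a + b*sqrt(d)) = a^2 - d*b^2
= (-7)^2 - (321)*(1)^2
= 49 - 321
= -272

-272


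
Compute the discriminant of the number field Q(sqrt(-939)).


For K = Q(sqrt(d)) with d squarefree: disc(K) = d if d = 1 mod 4, and disc(K) = 4d if d = 2 or 3 mod 4.
Here d = -939, and d mod 4 = 1.
d = 1 mod 4 (O_K = Z[(1+sqrt(d))/2]), so disc(K) = d = -939

-939


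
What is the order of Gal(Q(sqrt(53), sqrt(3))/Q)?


The 2 square roots of distinct primes are multiplicatively independent over Q,
so [K:Q] = 2^2 and Gal(K/Q) is isomorphic to (Z/2Z)^2.
|Gal| = 2^2 = 4

4


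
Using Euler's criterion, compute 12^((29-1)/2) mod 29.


p = 29 is prime and the exponent is (p-1)/2 = 14, so by Euler's criterion 12^14 = (12/29) = +1 or -1 mod 29.
Compute by square-and-multiply:
  14 = 8 + 4 + 2 (binary 1110)
  Repeated squaring mod 29: 12^1 = 12, 12^2 = 28, 12^4 = 1, 12^8 = 1
  12^14 = 12^8 * 12^4 * 12^2 = 1 * 1 * 28 mod 29
    1 * 1 = 1 = 1 mod 29
    1 * 28 = 28 = 28 mod 29
  12^14 = 28 mod 29
Result 28 = p - 1 = -1 mod 29: 12 is a quadratic non-residue mod 29. As a residue in [0, p-1] the value is 28.
12^14 mod 29 = 28

28


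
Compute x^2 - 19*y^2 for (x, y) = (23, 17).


x^2 - d*y^2
= 23^2 - 19*17^2
= 529 - 5491
= -4962

-4962


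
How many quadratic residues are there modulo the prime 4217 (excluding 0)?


For prime p, the number of non-zero quadratic residues is (p-1)/2.
= (4217-1)/2
= 2108

2108


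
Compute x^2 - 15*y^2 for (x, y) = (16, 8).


x^2 - d*y^2
= 16^2 - 15*8^2
= 256 - 960
= -704

-704


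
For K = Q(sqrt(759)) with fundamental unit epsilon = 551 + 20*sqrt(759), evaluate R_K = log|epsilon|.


epsilon = 551 + 20*sqrt(759)
= 1101.9991
R = ln(1101.9991)
= 7.0049

7.0049


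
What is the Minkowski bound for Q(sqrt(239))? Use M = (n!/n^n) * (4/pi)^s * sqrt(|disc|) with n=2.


d = 239, d mod 4 = 3, so disc(K) = 4d = 956; |disc(K)| = 956
Real quadratic field, so n = 2, s = r2 = 0, r1 = 2
M = (n!/n^n) * (4/pi)^s * sqrt(|disc(K)|) = (2!/2^2) * (4/pi)^0 * sqrt(956)
= 0.5 * 1.000000 * 30.919250
= 15.4596

15.4596


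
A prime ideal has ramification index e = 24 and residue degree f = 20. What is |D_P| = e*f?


|D_P| = e * f
= 24 * 20
= 480

480


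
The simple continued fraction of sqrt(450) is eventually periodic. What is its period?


Run the CF algorithm for sqrt(450).
a_0 = floor(sqrt(450)) = 21; set m_0=0, q_0=1.
Recurrence: m' = q*a - m,  q' = (d - m'^2)/q,  a' = floor((a_0 + m')/q').
  step 1: m=21, q=9, a=4
  step 2: m=15, q=25, a=1
  step 3: m=10, q=14, a=2
  step 4: m=18, q=9, a=4
  step 5: m=18, q=14, a=2
  step 6: m=10, q=25, a=1
  step 7: m=15, q=9, a=4
  step 8: m=21, q=1, a=42
a_8 = 2*a_0 = 42, so the period closes here.
sqrt(450) = [21; 4, 1, 2, 4, 2, 1, 4, 42]
Period length = 8

8


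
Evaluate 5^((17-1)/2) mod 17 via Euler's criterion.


p = 17 is prime and the exponent is (p-1)/2 = 8, so by Euler's criterion 5^8 = (5/17) = +1 or -1 mod 17.
Compute by square-and-multiply:
  8 = 8 (binary 1000)
  Repeated squaring mod 17: 5^1 = 5, 5^2 = 8, 5^4 = 13, 5^8 = 16
  5^8 = 16 mod 17
Result 16 = p - 1 = -1 mod 17: 5 is a quadratic non-residue mod 17. As a residue in [0, p-1] the value is 16.
5^8 mod 17 = 16

16


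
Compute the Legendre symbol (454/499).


p = 499 is prime, so compute (454/499) with the reciprocity algorithm (Jacobi-symbol steps: pull out 2s via (2/n), flip via reciprocity, reduce):
  pull out 2: (2/499) = -1  (since 499 mod 8 = 3)
  reciprocity: (227/499) -> -(499/227)
  reduce: (45/227)
  reciprocity: (45/227) -> +(227/45)
  reduce: (2/45)
  pull out 2: (2/45) = -1  (since 45 mod 8 = 5)
  (1/45) = 1
Product of signs = -1
(454/499) = -1

-1


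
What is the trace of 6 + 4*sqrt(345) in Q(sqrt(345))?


Tr(a + b*sqrt(d)) = (a + b*sqrt(d)) + (a - b*sqrt(d)) = 2a
= 2 * (6)
= 12

12


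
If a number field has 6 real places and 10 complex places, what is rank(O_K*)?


By Dirichlet's unit theorem:
rank = r1 + r2 - 1
= 6 + 10 - 1
= 15

15


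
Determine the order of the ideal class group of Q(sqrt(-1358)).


K = Q(sqrt(-1358)). d mod 4 = 2, so D = disc(K) = 4d = -5432
h(K) equals the number of primitive reduced positive-definite forms (a, b, c) = a*x^2 + b*x*y + c*y^2 with b^2 - 4ac = D,
where reduced means |b| <= a <= c, with b >= 0 whenever |b| = a or a = c, and primitive means gcd(a, b, c) = 1.
Reduced forces 3a^2 <= |D| = 5432, so 1 <= a <= 42; b must have the parity of D, and c = (b^2 - D)/(4a) must be an integer >= a.
Enumerate a = 1..42, b in [-a, a]:
  a=1: (1, 0, 1358)  [1]
  a=2: (2, 0, 679)  [1]
  a=3: (3, -2, 453), (3, 2, 453)  [2]
  a=4..5: none
  a=6: (6, -4, 227), (6, 4, 227)  [2]
  a=7: (7, 0, 194)  [1]
  a=8: none
  a=9: (9, -2, 151), (9, 2, 151)  [2]
  a=10..13: none
  a=14: (14, 0, 97)  [1]
  a=15..16: none
  a=17: (17, -12, 82), (17, 12, 82)  [2]
  a=18: (18, -16, 79), (18, 16, 79)  [2]
  a=19..20: none
  a=21: (21, -14, 67), (21, 14, 67)  [2]
  a=22..26: none
  a=27: (27, -20, 54), (27, 20, 54)  [2]
  a=28: none
  a=29: (29, -22, 51), (29, 22, 51)  [2]
  a=30..33: none
  a=34: (34, -12, 41), (34, 12, 41)  [2]
  a=35..36: none
  a=37: (37, -28, 42), (37, 28, 42)  [2]
  a=38..42: none
Total reduced forms: 1 + 1 + 2 + 2 + 1 + 2 + 1 + 2 + 2 + 2 + 2 + 2 + 2 + 2 = 24
h = 24

24


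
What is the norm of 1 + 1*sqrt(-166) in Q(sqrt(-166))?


N(a + b*sqrt(d)) = a^2 - d*b^2
= (1)^2 - (-166)*(1)^2
= 1 + 166
= 167

167


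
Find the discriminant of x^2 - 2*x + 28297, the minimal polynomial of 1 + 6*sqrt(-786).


The element 1 + 6*sqrt(-786) has minimal polynomial:
x^2 - 2*x + 28297
Discriminant = (-2)^2 - 4*(28297)
= 4 - 113188
= -113184

-113184


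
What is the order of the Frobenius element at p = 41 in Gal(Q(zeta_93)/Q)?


The Frobenius at p in Gal(Q(zeta_n)/Q) = (Z/nZ)* is the class of p, so its order is ord_93(41), the smallest k >= 1 with 41^k = 1 mod 93.
n = 93 = 3 * 31, phi(93) = 60; the order divides phi(n).
Divisors of 60: 1, 2, 3, 4, 5, 6, 10, 12, 15, 20, 30, 60
Repeated squaring mod 93: 41^1 = 41, 41^2 = 7, 41^4 = 49, 41^8 = 76, 41^16 = 10, 41^32 = 7
Test divisors in increasing order:
  k=1: 41^1 = 41 mod 93
  k=2: 41^2 = 7 mod 93
  k=3: 41^3 = 7 * 41 = 8 mod 93
  k=4: 41^4 = 49 mod 93
  k=5: 41^5 = 49 * 41 = 56 mod 93
  k=6: 41^6 = 49 * 7 = 64 mod 93
  k=10: 41^10 = 76 * 7 = 67 mod 93
  k=12: 41^12 = 76 * 49 = 4 mod 93
  k=15: 41^15 = 76 * 49 * 7 * 41 = 32 mod 93
  k=20: 41^20 = 10 * 49 = 25 mod 93
  k=30: 41^30 = 10 * 76 * 49 * 7 = 1 mod 93  <- first divisor giving 1
Order = 30

30


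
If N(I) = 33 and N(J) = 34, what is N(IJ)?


N(IJ) = N(I) * N(J)
= 33 * 34
= 1122

1122


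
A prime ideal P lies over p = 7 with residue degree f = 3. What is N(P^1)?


N(P^a) = p^(a*f)
= 7^(1*3)
= 7^3
= 343

343


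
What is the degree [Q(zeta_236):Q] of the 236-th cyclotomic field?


The degree equals Euler's totient phi(236).
236 = 2^2 * 59
phi(236) = 116

116


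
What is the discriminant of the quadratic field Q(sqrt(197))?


For K = Q(sqrt(d)) with d squarefree: disc(K) = d if d = 1 mod 4, and disc(K) = 4d if d = 2 or 3 mod 4.
Here d = 197, and d mod 4 = 1.
d = 1 mod 4 (O_K = Z[(1+sqrt(d))/2]), so disc(K) = d = 197

197


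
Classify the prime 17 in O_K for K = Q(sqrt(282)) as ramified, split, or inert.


K = Q(sqrt(282)). Since d mod 4 = 2, disc(K) = 1128.
Check p | disc: 1128 mod 17 = 6.
p does not divide disc. Compute Legendre symbol (d/p):
10^((17-1)/2) mod 17 = -1
(d/p) = -1, so p is inert: (p) stays prime with e=1, f=2, g=1.
Therefore p is inert.

inert


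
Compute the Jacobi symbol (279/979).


Compute (279/979) via quadratic reciprocity:
  reciprocity: (279/979) -> -(979/279)
  reduce: (142/279)
  pull out 2: (2/279) = +1  (since 279 mod 8 = 7)
  reciprocity: (71/279) -> -(279/71)
  reduce: (66/71)
  pull out 2: (2/71) = +1  (since 71 mod 8 = 7)
  reciprocity: (33/71) -> +(71/33)
  reduce: (5/33)
  reciprocity: (5/33) -> +(33/5)
  reduce: (3/5)
  reciprocity: (3/5) -> +(5/3)
  reduce: (2/3)
  pull out 2: (2/3) = -1  (since 3 mod 8 = 3)
  (1/3) = 1
Product of signs = -1

-1


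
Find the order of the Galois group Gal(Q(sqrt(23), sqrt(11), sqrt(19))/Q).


The 3 square roots of distinct primes are multiplicatively independent over Q,
so [K:Q] = 2^3 and Gal(K/Q) is isomorphic to (Z/2Z)^3.
|Gal| = 2^3 = 8

8


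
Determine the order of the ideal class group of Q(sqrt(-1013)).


K = Q(sqrt(-1013)). d mod 4 = 3, so D = disc(K) = 4d = -4052
h(K) equals the number of primitive reduced positive-definite forms (a, b, c) = a*x^2 + b*x*y + c*y^2 with b^2 - 4ac = D,
where reduced means |b| <= a <= c, with b >= 0 whenever |b| = a or a = c, and primitive means gcd(a, b, c) = 1.
Reduced forces 3a^2 <= |D| = 4052, so 1 <= a <= 36; b must have the parity of D, and c = (b^2 - D)/(4a) must be an integer >= a.
Enumerate a = 1..36, b in [-a, a]:
  a=1: (1, 0, 1013)  [1]
  a=2: (2, 2, 507)  [1]
  a=3: (3, -2, 338), (3, 2, 338)  [2]
  a=4..5: none
  a=6: (6, -2, 169), (6, 2, 169)  [2]
  a=7: (7, -6, 146), (7, 6, 146)  [2]
  a=8: none
  a=9: (9, -4, 113), (9, 4, 113)  [2]
  a=10..12: none
  a=13: (13, -2, 78), (13, 2, 78)  [2]
  a=14: (14, -6, 73), (14, 6, 73)  [2]
  a=15..17: none
  a=18: (18, -14, 59), (18, 14, 59)  [2]
  a=19..20: none
  a=21: (21, -20, 53), (21, -8, 49), (21, 8, 49), (21, 20, 53)  [4]
  a=22..25: none
  a=26: (26, -2, 39), (26, 2, 39)  [2]
  a=27: (27, -22, 42), (27, 22, 42)  [2]
  a=28..30: none
  a=31: (31, -28, 39), (31, 28, 39)  [2]
  a=32..36: none
Total reduced forms: 1 + 1 + 2 + 2 + 2 + 2 + 2 + 2 + 2 + 4 + 2 + 2 + 2 = 26
h = 26

26
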